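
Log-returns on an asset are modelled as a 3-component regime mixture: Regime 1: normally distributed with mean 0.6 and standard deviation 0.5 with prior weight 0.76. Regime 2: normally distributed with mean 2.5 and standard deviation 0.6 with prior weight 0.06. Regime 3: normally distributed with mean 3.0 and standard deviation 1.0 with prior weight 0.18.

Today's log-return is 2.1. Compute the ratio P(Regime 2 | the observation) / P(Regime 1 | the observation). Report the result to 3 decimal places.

4.742

The posterior odds equal the prior odds times the likelihood ratio: (w_i/w_j)·(f_i(x)/f_j(x)).
Evaluate each component's likelihood at the observed value:
  f_1 = 0.0088637
  f_2 = 0.532413
  f_3 = 0.266085
0.0319448 / 0.00673641 ≈ 4.742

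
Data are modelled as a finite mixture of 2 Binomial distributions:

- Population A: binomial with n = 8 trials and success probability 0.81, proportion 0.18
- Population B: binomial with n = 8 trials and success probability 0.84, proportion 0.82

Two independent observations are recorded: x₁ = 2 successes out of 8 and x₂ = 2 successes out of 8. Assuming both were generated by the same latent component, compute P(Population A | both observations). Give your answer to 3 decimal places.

By Bayes' theorem, P(k | x) = P(Z=k) f_k(x) / Σ_j P(Z=j) f_j(x).
Since both observations come from the same component, the likelihood for component k is f_k(x₁)·f_k(x₂).
  p_A = [C(8,2)·0.81^2·0.19^6 = 28·0.6561·4.70459e-05 = 0.00086427] × [0.00086427] = 7.46963e-07
  p_B = [C(8,2)·0.84^2·0.16^6 = 28·0.7056·1.67772e-05 = 0.000331464] × [0.000331464] = 1.09868e-07
Unnormalised posteriors:
  P(Z=A)·p_A = 0.18 × 7.46963e-07 = 1.34453e-07
  P(Z=B)·p_B = 0.82 × 1.09868e-07 = 9.00921e-08
Evidence: 1.34453e-07 + 9.00921e-08 = 2.24546e-07
P(Population A | data) = 1.34453e-07 / 2.24546e-07 ≈ 0.599

0.599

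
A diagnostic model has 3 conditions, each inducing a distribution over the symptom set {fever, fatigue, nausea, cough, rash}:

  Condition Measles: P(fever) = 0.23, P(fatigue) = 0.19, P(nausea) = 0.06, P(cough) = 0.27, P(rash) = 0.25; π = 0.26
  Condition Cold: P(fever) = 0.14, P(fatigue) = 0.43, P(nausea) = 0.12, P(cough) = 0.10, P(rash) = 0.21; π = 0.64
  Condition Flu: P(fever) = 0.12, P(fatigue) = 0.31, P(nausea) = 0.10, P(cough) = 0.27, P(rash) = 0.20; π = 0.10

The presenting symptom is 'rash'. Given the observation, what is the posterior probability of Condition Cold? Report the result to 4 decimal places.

0.6126

Posterior ∝ prior × likelihood, so P(k | x) ∝ π_k f_k(x); normalise over all components.
Evaluate each component's likelihood at the observed value:
  f_Measles = 0.25
  f_Cold = 0.21
  f_Flu = 0.2
Multiply by the mixture weights:
  π_Measles·f_Measles = 0.26 × 0.25 = 0.065
  π_Cold·f_Cold = 0.64 × 0.21 = 0.1344
  π_Flu·f_Flu = 0.10 × 0.2 = 0.02
Sum: 0.065 + 0.1344 + 0.02 = 0.2194
P(Condition Cold | 'rash') ≈ 0.6126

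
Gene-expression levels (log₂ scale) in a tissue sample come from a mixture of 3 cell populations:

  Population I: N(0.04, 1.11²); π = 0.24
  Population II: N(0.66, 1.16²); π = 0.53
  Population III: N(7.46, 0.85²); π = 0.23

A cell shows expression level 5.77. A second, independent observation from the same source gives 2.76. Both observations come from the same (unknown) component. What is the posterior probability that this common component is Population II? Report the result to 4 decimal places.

0.9945

By Bayes' theorem, P(k | x) = π_k f_k(x) / Σ_j π_j f_j(x).
Since both observations come from the same component, the likelihood for component k is f_k(x₁)·f_k(x₂).
  f_I = [(1/(1.11·√(2π)))·exp(−(5.77−0.04)²/(2·1.11²)) = 0.359407·exp(-13.32396) = 5.87578e-07] × [0.0178518] = 1.04893e-08
  f_II = [(1/(1.16·√(2π)))·exp(−(5.77−0.66)²/(2·1.16²)) = 0.343916·exp(-9.70277) = 2.1018e-05] × [0.0668013] = 1.40403e-06
  f_III = [(1/(0.85·√(2π)))·exp(−(5.77−7.46)²/(2·0.85²)) = 0.469344·exp(-1.97654) = 0.0650266] × [1.07732e-07] = 7.00546e-09
Weight by the priors:
  π_I·f_I = 0.24 × 1.04893e-08 = 2.51743e-09
  π_II·f_II = 0.53 × 1.40403e-06 = 7.44136e-07
  π_III·f_III = 0.23 × 7.00546e-09 = 1.61126e-09
Normaliser: 2.51743e-09 + 7.44136e-07 + 1.61126e-09 = 7.48265e-07
So the posterior for Population II is 7.44136e-07 / 7.48265e-07 ≈ 0.9945.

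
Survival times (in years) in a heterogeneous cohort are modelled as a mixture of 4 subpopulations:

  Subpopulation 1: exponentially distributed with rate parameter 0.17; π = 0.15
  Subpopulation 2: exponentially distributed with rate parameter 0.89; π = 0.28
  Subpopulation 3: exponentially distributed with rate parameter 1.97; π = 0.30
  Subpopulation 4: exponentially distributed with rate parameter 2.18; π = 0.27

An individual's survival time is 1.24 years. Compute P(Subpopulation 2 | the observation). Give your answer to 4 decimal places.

By Bayes' theorem, P(k | x) = π_k f_k(x) / Σ_j π_j f_j(x).
Component likelihoods at x = 1.24 years:
  f_1 = 0.137689
  f_2 = 0.295191
  f_3 = 0.171227
  f_4 = 0.14604
Prior × likelihood for each component:
  π_1·f_1 = 0.15 × 0.137689 = 0.0206534
  π_2·f_2 = 0.28 × 0.295191 = 0.0826534
  π_3·f_3 = 0.30 × 0.171227 = 0.051368
  π_4·f_4 = 0.27 × 0.14604 = 0.0394308
Sum: 0.0206534 + 0.0826534 + 0.051368 + 0.0394308 = 0.194106
P(Subpopulation 2 | data) = 0.0826534 / 0.194106 ≈ 0.4258

0.4258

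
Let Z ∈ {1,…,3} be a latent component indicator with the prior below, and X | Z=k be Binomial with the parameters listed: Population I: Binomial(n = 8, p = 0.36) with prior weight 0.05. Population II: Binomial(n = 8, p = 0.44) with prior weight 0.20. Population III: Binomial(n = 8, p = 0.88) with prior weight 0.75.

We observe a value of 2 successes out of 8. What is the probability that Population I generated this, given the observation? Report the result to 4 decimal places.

0.2713

Posterior ∝ prior × likelihood, so P(k | x) ∝ π_k f_k(x); normalise over all components.
Binomial probabilities:
  p_I = C(8,2)·0.36^2·0.64^6 = 28·0.1296·0.0687195 = 0.249369
  p_II = C(8,2)·0.44^2·0.56^6 = 28·0.1936·0.030841 = 0.167183
  p_III = C(8,2)·0.88^2·0.12^6 = 28·0.7744·2.98598e-06 = 6.47457e-05
Weight by the priors:
  π_I·p_I = 0.05 × 0.249369 = 0.0124685
  π_II·p_II = 0.20 × 0.167183 = 0.0334366
  π_III·p_III = 0.75 × 6.47457e-05 = 4.85593e-05
Marginal: 0.0124685 + 0.0334366 + 4.85593e-05 = 0.0459536
P(Population I | x) ≈ 0.2713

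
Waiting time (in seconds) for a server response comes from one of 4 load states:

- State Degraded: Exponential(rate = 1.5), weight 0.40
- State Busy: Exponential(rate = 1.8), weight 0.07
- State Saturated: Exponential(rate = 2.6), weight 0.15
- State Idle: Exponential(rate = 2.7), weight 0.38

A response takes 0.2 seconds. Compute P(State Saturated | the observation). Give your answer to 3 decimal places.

0.170

Posterior ∝ prior × likelihood, so P(k | x) ∝ w_k f_k(x); normalise over all components.
Component likelihoods at x = 0.2 seconds:
  L_Degraded = 1.5·e^(−1.5·0.2) = 1.5·e^(−0.3000) = 1.11123
  L_Busy = 1.8·e^(−1.8·0.2) = 1.8·e^(−0.3600) = 1.25582
  L_Saturated = 2.6·e^(−2.6·0.2) = 2.6·e^(−0.5200) = 1.54575
  L_Idle = 2.7·e^(−2.7·0.2) = 2.7·e^(−0.5400) = 1.57342
Weight by the priors:
  w_Degraded·L_Degraded = 0.40 × 1.11123 = 0.444491
  w_Busy·L_Busy = 0.07 × 1.25582 = 0.0879072
  w_Saturated·L_Saturated = 0.15 × 1.54575 = 0.231863
  w_Idle·L_Idle = 0.38 × 1.57342 = 0.5979
Evidence: 0.444491 + 0.0879072 + 0.231863 + 0.5979 = 1.36216
P(State Saturated | the observation) ≈ 0.170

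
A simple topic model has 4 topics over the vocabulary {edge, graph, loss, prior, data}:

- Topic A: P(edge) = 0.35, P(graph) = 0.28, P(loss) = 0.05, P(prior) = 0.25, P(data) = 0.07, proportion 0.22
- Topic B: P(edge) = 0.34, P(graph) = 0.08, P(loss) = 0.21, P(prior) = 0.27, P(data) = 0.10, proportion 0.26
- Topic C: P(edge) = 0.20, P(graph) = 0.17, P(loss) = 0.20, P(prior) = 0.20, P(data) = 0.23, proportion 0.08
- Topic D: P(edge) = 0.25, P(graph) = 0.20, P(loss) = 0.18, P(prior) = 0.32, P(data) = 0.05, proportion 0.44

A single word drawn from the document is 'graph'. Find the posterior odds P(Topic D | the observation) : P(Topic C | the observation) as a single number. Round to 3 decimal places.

6.471

Posterior odds = (P(Z=i) f_i(x)) / (P(Z=j) f_j(x)); the normalising sum cancels.
Evaluate each component's likelihood at the observed value:
  f_A = P(graph | comp) = 0.28
  f_B = P(graph | comp) = 0.08
  f_C = P(graph | comp) = 0.17
  f_D = P(graph | comp) = 0.20
Odds = (0.44/0.08) × (0.2/0.17) = 5.5 × 1.17647 ≈ 6.471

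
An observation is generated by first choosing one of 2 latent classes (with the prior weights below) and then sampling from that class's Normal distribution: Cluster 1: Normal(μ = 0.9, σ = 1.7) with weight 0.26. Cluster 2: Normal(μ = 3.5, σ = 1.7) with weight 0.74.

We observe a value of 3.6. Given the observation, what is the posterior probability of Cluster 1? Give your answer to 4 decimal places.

0.0907

The responsibility of component k is π_k f_k(x) divided by Σ_j π_j f_j(x).
Normal densities:
  p_1 = 0.0664828
  p_2 = 0.234266
Multiply by the mixture weights:
  π_1·p_1 = 0.26 × 0.0664828 = 0.0172855
  π_2·p_2 = 0.74 × 0.234266 = 0.173357
Normaliser: 0.0172855 + 0.173357 = 0.190643
Responsibility of Cluster 1: 0.0172855 / 0.190643 ≈ 0.0907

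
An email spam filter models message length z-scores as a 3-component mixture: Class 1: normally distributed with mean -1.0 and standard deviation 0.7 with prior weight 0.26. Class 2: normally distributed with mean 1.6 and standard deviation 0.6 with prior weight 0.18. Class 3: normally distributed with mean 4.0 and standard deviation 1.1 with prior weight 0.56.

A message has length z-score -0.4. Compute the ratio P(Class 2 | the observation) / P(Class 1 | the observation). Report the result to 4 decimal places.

0.0045

Posterior odds = (P(Z=i) f_i(x)) / (P(Z=j) f_j(x)); the normalising sum cancels.
Component likelihoods at x = -0.4:
  f_1 = (1/(0.7·√(2π)))·exp(−(-0.4−-1.0)²/(2·0.7²)) = 0.569918·exp(-0.36735) = 0.394707
  f_2 = (1/(0.6·√(2π)))·exp(−(-0.4−1.6)²/(2·0.6²)) = 0.664904·exp(-5.55556) = 0.00257046
  f_3 = (1/(1.1·√(2π)))·exp(−(-0.4−4.0)²/(2·1.1²)) = 0.362675·exp(-8.00000) = 0.000121664
Posterior odds = (P(Z=2)·f_2) / (P(Z=1)·f_1) = (0.18·0.00257046) / (0.26·0.394707) = 0.000462684 / 0.102624 ≈ 0.0045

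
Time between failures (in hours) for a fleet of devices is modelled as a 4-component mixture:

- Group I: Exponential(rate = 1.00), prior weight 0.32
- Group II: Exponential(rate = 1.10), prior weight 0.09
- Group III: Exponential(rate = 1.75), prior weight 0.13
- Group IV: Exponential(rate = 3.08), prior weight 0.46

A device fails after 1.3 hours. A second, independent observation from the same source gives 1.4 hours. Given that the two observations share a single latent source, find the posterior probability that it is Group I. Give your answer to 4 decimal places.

The responsibility of component k is P(Z=k) f_k(x) divided by Σ_j P(Z=j) f_j(x).
Since both observations come from the same component, the likelihood for component k is f_k(x₁)·f_k(x₂).
  L_I = [0.272532] × [0.246597] = 0.0672055
  L_II = [0.26324] × [0.235819] = 0.062077
  L_III = [0.179895] × [0.151014] = 0.0271666
  L_IV = [0.056187] × [0.0412927] = 0.00232011
Multiply by the mixture weights:
  P(Z=I)·L_I = 0.32 × 0.0672055 = 0.0215058
  P(Z=II)·L_II = 0.09 × 0.062077 = 0.00558693
  P(Z=III)·L_III = 0.13 × 0.0271666 = 0.00353165
  P(Z=IV)·L_IV = 0.46 × 0.00232011 = 0.00106725
Marginal: 0.0215058 + 0.00558693 + 0.00353165 + 0.00106725 = 0.0316916
P(Group I | x) ≈ 0.6786

0.6786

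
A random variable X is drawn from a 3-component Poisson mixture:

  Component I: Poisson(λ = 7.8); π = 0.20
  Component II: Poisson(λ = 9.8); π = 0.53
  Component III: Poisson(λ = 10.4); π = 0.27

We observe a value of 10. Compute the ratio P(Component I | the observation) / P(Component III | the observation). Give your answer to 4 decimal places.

Since P(k|x) ∝ w_k f_k(x), the posterior odds are w_i f_i(x) / (w_j f_j(x)).
Poisson probabilities:
  L_I = 0.0941209
  L_II = 0.124857
  L_III = 0.124139
Odds = (0.20/0.27) × (0.0941209/0.124139) = 0.740741 × 0.75819 ≈ 0.5616

0.5616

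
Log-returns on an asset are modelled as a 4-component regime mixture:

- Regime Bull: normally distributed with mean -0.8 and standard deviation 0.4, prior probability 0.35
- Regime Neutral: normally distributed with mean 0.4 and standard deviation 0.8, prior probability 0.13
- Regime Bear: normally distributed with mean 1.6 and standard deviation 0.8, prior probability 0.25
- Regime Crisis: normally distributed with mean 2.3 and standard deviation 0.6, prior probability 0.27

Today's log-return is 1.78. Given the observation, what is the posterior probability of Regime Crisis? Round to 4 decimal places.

0.4752

Posterior ∝ prior × likelihood, so P(k | x) ∝ π_k f_k(x); normalise over all components.
Evaluate each component's likelihood at the observed value:
  f_Bull = (1/(0.4·√(2π)))·exp(−(1.78−-0.8)²/(2·0.4²)) = 0.997356·exp(-20.80125) = 9.22533e-10
  f_Neutral = (1/(0.8·√(2π)))·exp(−(1.78−0.4)²/(2·0.8²)) = 0.498678·exp(-1.48781) = 0.112634
  f_Bear = (1/(0.8·√(2π)))·exp(−(1.78−1.6)²/(2·0.8²)) = 0.498678·exp(-0.02531) = 0.486213
  f_Crisis = (1/(0.6·√(2π)))·exp(−(1.78−2.3)²/(2·0.6²)) = 0.664904·exp(-0.37556) = 0.456727
Multiply by the mixture weights:
  π_Bull·f_Bull = 0.35 × 9.22533e-10 = 3.22887e-10
  π_Neutral·f_Neutral = 0.13 × 0.112634 = 0.0146425
  π_Bear·f_Bear = 0.25 × 0.486213 = 0.121553
  π_Crisis·f_Crisis = 0.27 × 0.456727 = 0.123316
Denominator: 3.22887e-10 + 0.0146425 + 0.121553 + 0.123316 = 0.259512
P(Regime Crisis | data) ≈ 0.4752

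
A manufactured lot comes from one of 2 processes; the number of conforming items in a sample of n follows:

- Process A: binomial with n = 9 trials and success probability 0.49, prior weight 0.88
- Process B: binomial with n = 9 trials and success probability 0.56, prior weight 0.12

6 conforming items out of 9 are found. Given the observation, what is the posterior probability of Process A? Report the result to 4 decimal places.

0.8367

The responsibility of component k is w_k f_k(x) divided by Σ_j w_j f_j(x).
Component likelihoods at x = 6 conforming items out of 9:
  L_A = 0.154229
  L_B = 0.220681
Prior × likelihood for each component:
  w_A·L_A = 0.88 × 0.154229 = 0.135722
  w_B·L_B = 0.12 × 0.220681 = 0.0264818
Sum: 0.135722 + 0.0264818 = 0.162203
So the posterior for Process A is 0.135722 / 0.162203 ≈ 0.8367.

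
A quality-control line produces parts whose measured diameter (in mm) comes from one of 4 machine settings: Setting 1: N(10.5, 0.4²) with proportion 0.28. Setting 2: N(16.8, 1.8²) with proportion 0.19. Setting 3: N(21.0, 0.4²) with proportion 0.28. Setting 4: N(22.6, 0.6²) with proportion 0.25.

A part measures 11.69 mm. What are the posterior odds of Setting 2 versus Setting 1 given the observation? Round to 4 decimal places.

Since P(k|x) ∝ P(Z=k) f_k(x), the posterior odds are P(Z=i) f_i(x) / (P(Z=j) f_j(x)).
Evaluate each component's likelihood at the observed value:
  L_1 = 0.0119388
  L_2 = 0.00394081
  L_3 = 2.3154e-118
  L_4 = 1.06312e-72
Odds = (0.19/0.28) × (0.00394081/0.0119388) = 0.678571 × 0.330083 ≈ 0.2240

0.2240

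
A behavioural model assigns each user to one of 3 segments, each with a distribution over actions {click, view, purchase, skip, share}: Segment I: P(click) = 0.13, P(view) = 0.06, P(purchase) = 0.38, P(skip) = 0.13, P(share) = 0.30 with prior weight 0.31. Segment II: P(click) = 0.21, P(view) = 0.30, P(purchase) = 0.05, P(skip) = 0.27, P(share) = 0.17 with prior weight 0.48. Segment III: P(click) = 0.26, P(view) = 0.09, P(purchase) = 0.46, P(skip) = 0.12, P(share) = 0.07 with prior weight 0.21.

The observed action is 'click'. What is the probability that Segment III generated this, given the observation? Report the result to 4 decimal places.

0.2790

By Bayes' theorem, P(k | x) = P(Z=k) f_k(x) / Σ_j P(Z=j) f_j(x).
Component likelihoods at x = 'click':
  f_I = 0.13
  f_II = 0.21
  f_III = 0.26
Weight by the priors:
  P(Z=I)·f_I = 0.31 × 0.13 = 0.0403
  P(Z=II)·f_II = 0.48 × 0.21 = 0.1008
  P(Z=III)·f_III = 0.21 × 0.26 = 0.0546
Marginal: 0.0403 + 0.1008 + 0.0546 = 0.1957
P(Segment III | the observation) = 0.0546 / 0.1957 ≈ 0.2790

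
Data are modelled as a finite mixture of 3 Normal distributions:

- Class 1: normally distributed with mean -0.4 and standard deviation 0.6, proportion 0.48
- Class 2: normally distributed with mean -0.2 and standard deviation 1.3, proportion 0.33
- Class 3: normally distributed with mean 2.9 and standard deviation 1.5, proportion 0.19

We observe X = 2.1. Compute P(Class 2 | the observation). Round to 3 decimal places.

Apply Bayes' rule: the posterior for each component is proportional to its prior times its likelihood at x.
Evaluate each component's likelihood at the observed value:
  f_1 = (1/(0.6·√(2π)))·exp(−(2.1−-0.4)²/(2·0.6²)) = 0.664904·exp(-8.68056) = 0.000112938
  f_2 = (1/(1.3·√(2π)))·exp(−(2.1−-0.2)²/(2·1.3²)) = 0.306879·exp(-1.56509) = 0.064159
  f_3 = (1/(1.5·√(2π)))·exp(−(2.1−2.9)²/(2·1.5²)) = 0.265962·exp(-0.14222) = 0.230703
Multiply by the mixture weights:
  π_1·f_1 = 0.48 × 0.000112938 = 5.42104e-05
  π_2·f_2 = 0.33 × 0.064159 = 0.0211725
  π_3·f_3 = 0.19 × 0.230703 = 0.0438335
Normaliser: 5.42104e-05 + 0.0211725 + 0.0438335 = 0.0650602
Responsibility of Class 2: 0.0211725 / 0.0650602 ≈ 0.325

0.325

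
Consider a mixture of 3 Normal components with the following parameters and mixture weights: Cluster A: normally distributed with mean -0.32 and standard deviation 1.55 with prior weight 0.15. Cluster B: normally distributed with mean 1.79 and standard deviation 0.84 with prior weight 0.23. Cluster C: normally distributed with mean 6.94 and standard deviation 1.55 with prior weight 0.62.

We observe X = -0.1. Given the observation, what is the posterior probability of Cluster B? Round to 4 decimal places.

Posterior ∝ prior × likelihood, so P(k | x) ∝ π_k f_k(x); normalise over all components.
Evaluate each component's likelihood at the observed value:
  p_A = (1/(1.55·√(2π)))·exp(−(-0.1−-0.32)²/(2·1.55²)) = 0.257382·exp(-0.01007) = 0.254803
  p_B = (1/(0.84·√(2π)))·exp(−(-0.1−1.79)²/(2·0.84²)) = 0.474931·exp(-2.53125) = 0.0377853
  p_C = (1/(1.55·√(2π)))·exp(−(-0.1−6.94)²/(2·1.55²)) = 0.257382·exp(-10.31459) = 8.53118e-06
Multiply by the mixture weights:
  π_A·p_A = 0.15 × 0.254803 = 0.0382204
  π_B·p_B = 0.23 × 0.0377853 = 0.00869062
  π_C·p_C = 0.62 × 8.53118e-06 = 5.28933e-06
Normaliser: 0.0382204 + 0.00869062 + 5.28933e-06 = 0.0469163
P(Cluster B | data) = 0.00869062 / 0.0469163 ≈ 0.1852

0.1852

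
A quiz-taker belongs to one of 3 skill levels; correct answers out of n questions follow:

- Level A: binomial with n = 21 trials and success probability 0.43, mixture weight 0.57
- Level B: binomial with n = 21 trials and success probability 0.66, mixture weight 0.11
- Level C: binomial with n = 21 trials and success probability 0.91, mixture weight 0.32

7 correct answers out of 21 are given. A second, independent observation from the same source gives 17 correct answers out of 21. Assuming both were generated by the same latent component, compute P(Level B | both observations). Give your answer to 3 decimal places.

Posterior ∝ prior × likelihood, so P(k | x) ∝ w_k f_k(x); normalise over all components.
Since both observations come from the same component, the likelihood for component k is f_k(x₁)·f_k(x₂).
  p_A = [C(21,7)·0.43^7·0.57^14 = 116280·0.00271819·0.000382162 = 0.12079] × [0.000371131] = 4.4829e-05
  p_B = [C(21,7)·0.66^7·0.34^14 = 116280·0.0545516·2.7587e-07 = 0.00174992] × [0.0684269] = 0.000119741
  p_C = [C(21,7)·0.91^7·0.09^14 = 116280·0.516761·2.28768e-15 = 1.37464e-10] × [0.0790202] = 1.08624e-11
Multiply by the mixture weights:
  w_A·p_A = 0.57 × 4.4829e-05 = 2.55526e-05
  w_B·p_B = 0.11 × 0.000119741 = 1.31715e-05
  w_C·p_C = 0.32 × 1.08624e-11 = 3.47598e-12
Denominator: 2.55526e-05 + 1.31715e-05 + 3.47598e-12 = 3.87241e-05
Responsibility of Level B: 1.31715e-05 / 3.87241e-05 ≈ 0.340

0.340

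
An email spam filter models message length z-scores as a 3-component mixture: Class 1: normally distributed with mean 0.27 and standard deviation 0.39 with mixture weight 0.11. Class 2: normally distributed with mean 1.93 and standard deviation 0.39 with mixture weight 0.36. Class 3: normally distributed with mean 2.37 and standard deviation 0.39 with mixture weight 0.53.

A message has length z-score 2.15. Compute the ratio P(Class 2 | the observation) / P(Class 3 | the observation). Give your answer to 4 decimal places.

0.6792

Since P(k|x) ∝ π_k f_k(x), the posterior odds are π_i f_i(x) / (π_j f_j(x)).
Component likelihoods at x = 2.15:
  L_1 = (1/(0.39·√(2π)))·exp(−(2.15−0.27)²/(2·0.39²)) = 1.022929·exp(-11.61867) = 9.20281e-06
  L_2 = (1/(0.39·√(2π)))·exp(−(2.15−1.93)²/(2·0.39²)) = 1.022929·exp(-0.15911) = 0.872462
  L_3 = (1/(0.39·√(2π)))·exp(−(2.15−2.37)²/(2·0.39²)) = 1.022929·exp(-0.15911) = 0.872462
0.314086 / 0.462405 ≈ 0.6792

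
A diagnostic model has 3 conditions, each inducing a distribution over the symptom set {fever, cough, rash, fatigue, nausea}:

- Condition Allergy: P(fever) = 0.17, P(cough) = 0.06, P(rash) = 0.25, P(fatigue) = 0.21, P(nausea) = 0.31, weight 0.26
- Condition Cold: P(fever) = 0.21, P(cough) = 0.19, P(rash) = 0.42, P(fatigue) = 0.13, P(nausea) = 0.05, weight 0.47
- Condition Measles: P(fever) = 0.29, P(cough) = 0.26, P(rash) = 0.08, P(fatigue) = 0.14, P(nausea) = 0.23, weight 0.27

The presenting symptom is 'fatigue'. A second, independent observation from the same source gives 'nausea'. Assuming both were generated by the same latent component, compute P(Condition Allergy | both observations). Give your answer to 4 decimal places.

Apply Bayes' rule: the posterior for each component is proportional to its prior times its likelihood at x.
Since both observations come from the same component, the likelihood for component k is f_k(x₁)·f_k(x₂).
  p_Allergy = [0.21] × [0.31] = 0.0651
  p_Cold = [0.13] × [0.05] = 0.0065
  p_Measles = [0.14] × [0.23] = 0.0322
Unnormalised posteriors:
  P(Z=Allergy)·p_Allergy = 0.26 × 0.0651 = 0.016926
  P(Z=Cold)·p_Cold = 0.47 × 0.0065 = 0.003055
  P(Z=Measles)·p_Measles = 0.27 × 0.0322 = 0.008694
Denominator: 0.016926 + 0.003055 + 0.008694 = 0.028675
P(Condition Allergy | x) = 0.016926 / 0.028675 ≈ 0.5903

0.5903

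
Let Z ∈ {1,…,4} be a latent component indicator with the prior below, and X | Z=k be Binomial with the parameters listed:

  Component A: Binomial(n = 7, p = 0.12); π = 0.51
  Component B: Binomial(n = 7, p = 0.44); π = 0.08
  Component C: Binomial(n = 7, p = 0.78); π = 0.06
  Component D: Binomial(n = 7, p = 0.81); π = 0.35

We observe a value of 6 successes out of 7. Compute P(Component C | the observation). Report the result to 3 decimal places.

By Bayes' theorem, P(k | x) = w_k f_k(x) / Σ_j w_j f_j(x).
Evaluate each component's likelihood at the observed value:
  p_A = 1.83937e-05
  p_B = 0.0284448
  p_C = 0.346807
  p_D = 0.375631
Unnormalised posteriors:
  w_A·p_A = 0.51 × 1.83937e-05 = 9.38077e-06
  w_B·p_B = 0.08 × 0.0284448 = 0.00227558
  w_C·p_C = 0.06 × 0.346807 = 0.0208084
  w_D·p_D = 0.35 × 0.375631 = 0.131471
Marginal: 9.38077e-06 + 0.00227558 + 0.0208084 + 0.131471 = 0.154564
So the posterior for Component C is 0.0208084 / 0.154564 ≈ 0.135.

0.135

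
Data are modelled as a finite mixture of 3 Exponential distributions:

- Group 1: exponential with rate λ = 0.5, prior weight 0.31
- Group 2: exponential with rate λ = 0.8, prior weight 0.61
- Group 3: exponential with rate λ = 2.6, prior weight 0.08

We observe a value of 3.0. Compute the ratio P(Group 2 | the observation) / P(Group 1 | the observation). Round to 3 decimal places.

1.280

Since P(k|x) ∝ π_k f_k(x), the posterior odds are π_i f_i(x) / (π_j f_j(x)).
Evaluate each component's likelihood at the observed value:
  p_1 = 0.111565
  p_2 = 0.0725744
  p_3 = 0.00106531
Odds = (0.61/0.31) × (0.0725744/0.111565) = 1.96774 × 0.650511 ≈ 1.280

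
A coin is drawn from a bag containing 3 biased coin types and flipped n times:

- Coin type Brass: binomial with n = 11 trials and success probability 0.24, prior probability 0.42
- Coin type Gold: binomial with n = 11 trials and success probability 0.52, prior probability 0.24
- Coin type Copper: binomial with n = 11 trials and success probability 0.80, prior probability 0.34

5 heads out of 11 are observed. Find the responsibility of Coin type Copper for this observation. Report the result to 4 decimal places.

0.0389

P(component k | x) = P(Z=k)·f_k(x) / marginal(x), where marginal(x) = Σ_j P(Z=j)·f_j(x).
Component likelihoods at x = 5 heads out of 11:
  L_Brass = C(11,5)·0.24^5·0.76^6 = 462·0.000796262·0.1927 = 0.0708891
  L_Gold = C(11,5)·0.52^5·0.48^6 = 462·0.0380204·0.0122306 = 0.214836
  L_Copper = C(11,5)·0.80^5·0.20^6 = 462·0.32768·6.4e-05 = 0.00968884
Unnormalised posteriors:
  P(Z=Brass)·L_Brass = 0.42 × 0.0708891 = 0.0297734
  P(Z=Gold)·L_Gold = 0.24 × 0.214836 = 0.0515605
  P(Z=Copper)·L_Copper = 0.34 × 0.00968884 = 0.00329421
Evidence: 0.0297734 + 0.0515605 + 0.00329421 = 0.0846282
Responsibility of Coin type Copper: 0.00329421 / 0.0846282 ≈ 0.0389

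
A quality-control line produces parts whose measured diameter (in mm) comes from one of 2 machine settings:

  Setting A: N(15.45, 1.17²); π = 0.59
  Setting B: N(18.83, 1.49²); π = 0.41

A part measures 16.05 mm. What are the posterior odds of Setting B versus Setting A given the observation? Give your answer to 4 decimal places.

0.1092

Posterior odds = (P(Z=i) f_i(x)) / (P(Z=j) f_j(x)); the normalising sum cancels.
Evaluate each component's likelihood at the observed value:
  L_A = 0.298963
  L_B = 0.046969
Odds = (0.41/0.59) × (0.046969/0.298963) = 0.694915 × 0.157106 ≈ 0.1092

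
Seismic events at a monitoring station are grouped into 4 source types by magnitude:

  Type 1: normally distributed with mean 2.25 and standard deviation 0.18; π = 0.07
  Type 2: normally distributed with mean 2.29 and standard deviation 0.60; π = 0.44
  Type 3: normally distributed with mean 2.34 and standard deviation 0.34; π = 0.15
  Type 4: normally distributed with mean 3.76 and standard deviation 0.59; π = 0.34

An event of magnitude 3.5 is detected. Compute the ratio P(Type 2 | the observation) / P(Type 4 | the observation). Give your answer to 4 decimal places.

Posterior odds = (w_i f_i(x)) / (w_j f_j(x)); the normalising sum cancels.
Normal densities:
  L_1 = (1/(0.18·√(2π)))·exp(−(3.5−2.25)²/(2·0.18²)) = 2.216346·exp(-24.11265) = 7.47558e-11
  L_2 = (1/(0.60·√(2π)))·exp(−(3.5−2.29)²/(2·0.60²)) = 0.664904·exp(-2.03347) = 0.0870228
  L_3 = (1/(0.34·√(2π)))·exp(−(3.5−2.34)²/(2·0.34²)) = 1.173360·exp(-5.82007) = 0.00348183
  L_4 = (1/(0.59·√(2π)))·exp(−(3.5−3.76)²/(2·0.59²)) = 0.676173·exp(-0.09710) = 0.613605
Posterior odds = (w_2·L_2) / (w_4·L_4) = (0.44·0.0870228) / (0.34·0.613605) = 0.03829 / 0.208626 ≈ 0.1835

0.1835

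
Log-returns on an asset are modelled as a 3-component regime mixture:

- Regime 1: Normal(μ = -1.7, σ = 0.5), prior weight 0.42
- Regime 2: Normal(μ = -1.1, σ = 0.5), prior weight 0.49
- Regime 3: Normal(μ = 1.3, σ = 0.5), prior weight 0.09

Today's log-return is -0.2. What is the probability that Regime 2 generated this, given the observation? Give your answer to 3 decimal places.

0.945

P(component k | x) = π_k·f_k(x) / marginal(x), where marginal(x) = Σ_j π_j·f_j(x).
Component likelihoods at x = -0.2:
  p_1 = 0.0088637
  p_2 = 0.1579
  p_3 = 0.0088637
Weight by the priors:
  π_1·p_1 = 0.42 × 0.0088637 = 0.00372275
  π_2·p_2 = 0.49 × 0.1579 = 0.0773712
  π_3·p_3 = 0.09 × 0.0088637 = 0.000797733
Sum: 0.00372275 + 0.0773712 + 0.000797733 = 0.0818916
P(Regime 2 | x) ≈ 0.945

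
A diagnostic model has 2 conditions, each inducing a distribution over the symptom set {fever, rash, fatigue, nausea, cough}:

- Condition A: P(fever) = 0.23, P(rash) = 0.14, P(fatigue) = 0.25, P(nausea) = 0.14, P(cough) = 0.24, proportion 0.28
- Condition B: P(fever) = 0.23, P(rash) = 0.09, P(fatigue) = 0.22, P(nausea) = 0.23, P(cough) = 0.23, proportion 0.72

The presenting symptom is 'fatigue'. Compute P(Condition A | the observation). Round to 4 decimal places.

P(component k | x) = P(Z=k)·f_k(x) / marginal(x), where marginal(x) = Σ_j P(Z=j)·f_j(x).
Component likelihoods at x = 'fatigue':
  p_A = 0.25
  p_B = 0.22
Weight by the priors:
  P(Z=A)·p_A = 0.28 × 0.25 = 0.07
  P(Z=B)·p_B = 0.72 × 0.22 = 0.1584
Evidence: 0.07 + 0.1584 = 0.2284
P(Condition A | the observation) = 0.07 / 0.2284 ≈ 0.3065

0.3065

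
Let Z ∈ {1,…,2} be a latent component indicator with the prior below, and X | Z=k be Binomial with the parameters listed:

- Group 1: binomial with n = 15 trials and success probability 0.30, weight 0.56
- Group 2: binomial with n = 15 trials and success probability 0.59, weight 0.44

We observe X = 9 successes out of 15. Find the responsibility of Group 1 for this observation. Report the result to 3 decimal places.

P(component k | x) = w_k·f_k(x) / marginal(x), where marginal(x) = Σ_j w_j·f_j(x).
Evaluate each component's likelihood at the observed value:
  L_1 = C(15,9)·0.30^9·0.70^6 = 5005·1.9683e-05·0.117649 = 0.01159
  L_2 = C(15,9)·0.59^9·0.41^6 = 5005·0.008663·0.0047501 = 0.205956
Multiply by the mixture weights:
  w_1·L_1 = 0.56 × 0.01159 = 0.0064904
  w_2·L_2 = 0.44 × 0.205956 = 0.0906208
Sum: 0.0064904 + 0.0906208 = 0.0971112
P(Group 1 | 9 successes out of 15) = 0.0064904 / 0.0971112 ≈ 0.067

0.067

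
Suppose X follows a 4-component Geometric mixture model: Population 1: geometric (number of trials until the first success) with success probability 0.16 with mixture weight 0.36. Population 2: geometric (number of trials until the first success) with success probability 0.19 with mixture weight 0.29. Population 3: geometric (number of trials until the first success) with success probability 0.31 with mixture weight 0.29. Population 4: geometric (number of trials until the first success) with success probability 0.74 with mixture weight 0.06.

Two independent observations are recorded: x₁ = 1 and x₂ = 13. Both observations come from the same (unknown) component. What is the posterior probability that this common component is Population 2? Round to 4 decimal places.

The responsibility of component k is w_k f_k(x) divided by Σ_j w_j f_j(x).
Since both observations come from the same component, the likelihood for component k is f_k(x₁)·f_k(x₂).
  f_1 = [0.16·(1−0.16)^0 = 0.16·1 = 0.16] × [0.0197456] = 0.0031593
  f_2 = [0.19·(1−0.19)^0 = 0.19·1 = 0.19] × [0.0151556] = 0.00287957
  f_3 = [0.31·(1−0.31)^0 = 0.31·1 = 0.31] × [0.00361036] = 0.00111921
  f_4 = [0.74·(1−0.74)^0 = 0.74·1 = 0.74] × [7.06174e-08] = 5.22569e-08
Multiply by the mixture weights:
  w_1·f_1 = 0.36 × 0.0031593 = 0.00113735
  w_2·f_2 = 0.29 × 0.00287957 = 0.000835075
  w_3·f_3 = 0.29 × 0.00111921 = 0.000324572
  w_4·f_4 = 0.06 × 5.22569e-08 = 3.13541e-09
Denominator: 0.00113735 + 0.000835075 + 0.000324572 + 3.13541e-09 = 0.002297
Responsibility of Population 2: 0.000835075 / 0.002297 ≈ 0.3636

0.3636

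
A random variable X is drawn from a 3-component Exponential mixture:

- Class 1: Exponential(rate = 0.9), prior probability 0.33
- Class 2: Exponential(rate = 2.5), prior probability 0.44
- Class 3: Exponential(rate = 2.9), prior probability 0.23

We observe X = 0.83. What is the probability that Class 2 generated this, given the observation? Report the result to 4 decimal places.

Posterior ∝ prior × likelihood, so P(k | x) ∝ w_k f_k(x); normalise over all components.
Component likelihoods at x = 0.83:
  f_1 = 0.426407
  f_2 = 0.313891
  f_3 = 0.261247
Prior × likelihood for each component:
  w_1·f_1 = 0.33 × 0.426407 = 0.140714
  w_2·f_2 = 0.44 × 0.313891 = 0.138112
  w_3·f_3 = 0.23 × 0.261247 = 0.0600868
Evidence: 0.140714 + 0.138112 + 0.0600868 = 0.338913
P(Class 2 | 0.83) = 0.138112 / 0.338913 ≈ 0.4075

0.4075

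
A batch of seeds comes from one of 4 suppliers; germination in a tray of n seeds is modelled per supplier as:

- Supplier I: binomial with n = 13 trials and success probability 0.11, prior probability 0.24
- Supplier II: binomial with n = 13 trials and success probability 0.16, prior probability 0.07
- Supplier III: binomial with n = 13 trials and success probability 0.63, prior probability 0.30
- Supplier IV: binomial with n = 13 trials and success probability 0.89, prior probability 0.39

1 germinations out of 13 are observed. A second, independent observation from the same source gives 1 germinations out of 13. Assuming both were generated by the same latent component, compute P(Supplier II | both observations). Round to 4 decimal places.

The responsibility of component k is w_k f_k(x) divided by Σ_j w_j f_j(x).
Since both observations come from the same component, the likelihood for component k is f_k(x₁)·f_k(x₂).
  p_I = [C(13,1)·0.11^1·0.89^12 = 13·0.11·0.24699 = 0.353196] × [0.353196] = 0.124748
  p_II = [C(13,1)·0.16^1·0.84^12 = 13·0.16·0.12341 = 0.256693] × [0.256693] = 0.0658915
  p_III = [C(13,1)·0.63^1·0.37^12 = 13·0.63·6.58295e-06 = 5.39144e-05] × [5.39144e-05] = 2.90676e-09
  p_IV = [C(13,1)·0.89^1·0.11^12 = 13·0.89·3.13843e-12 = 3.63116e-11] × [3.63116e-11] = 1.31853e-21
Multiply by the mixture weights:
  w_I·p_I = 0.24 × 0.124748 = 0.0299394
  w_II·p_II = 0.07 × 0.0658915 = 0.00461241
  w_III·p_III = 0.30 × 2.90676e-09 = 8.72028e-10
  w_IV·p_IV = 0.39 × 1.31853e-21 = 5.14228e-22
Evidence: 0.0299394 + 0.00461241 + 8.72028e-10 + 5.14228e-22 = 0.0345518
P(Supplier II | data) = 0.00461241 / 0.0345518 ≈ 0.1335

0.1335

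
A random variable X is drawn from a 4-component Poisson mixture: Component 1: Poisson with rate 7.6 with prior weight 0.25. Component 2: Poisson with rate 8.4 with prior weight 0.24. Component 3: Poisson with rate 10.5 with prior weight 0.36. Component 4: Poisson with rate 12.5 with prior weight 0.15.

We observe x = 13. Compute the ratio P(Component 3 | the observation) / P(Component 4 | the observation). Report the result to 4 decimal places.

1.8384

The posterior odds equal the prior odds times the likelihood ratio: (π_i/π_j)·(f_i(x)/f_j(x)).
Component likelihoods at x = 13:
  L_1 = 0.0226808
  L_2 = 0.0374349
  L_3 = 0.0833851
  L_4 = 0.10886
Odds = (0.36/0.15) × (0.0833851/0.10886) = 2.4 × 0.765984 ≈ 1.8384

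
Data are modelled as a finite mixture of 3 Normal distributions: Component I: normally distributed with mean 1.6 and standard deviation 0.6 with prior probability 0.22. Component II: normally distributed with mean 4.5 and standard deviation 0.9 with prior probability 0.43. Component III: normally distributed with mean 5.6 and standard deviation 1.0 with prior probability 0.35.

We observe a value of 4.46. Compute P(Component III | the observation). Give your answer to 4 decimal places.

0.2769

P(component k | x) = w_k·f_k(x) / marginal(x), where marginal(x) = Σ_j w_j·f_j(x).
Component likelihoods at x = 4.46:
  p_I = (1/(0.6·√(2π)))·exp(−(4.46−1.6)²/(2·0.6²)) = 0.664904·exp(-11.36056) = 7.74341e-06
  p_II = (1/(0.9·√(2π)))·exp(−(4.46−4.5)²/(2·0.9²)) = 0.443269·exp(-0.00099) = 0.442832
  p_III = (1/(1.0·√(2π)))·exp(−(4.46−5.6)²/(2·1.0²)) = 0.398942·exp(-0.64980) = 0.208308
Prior × likelihood for each component:
  w_I·p_I = 0.22 × 7.74341e-06 = 1.70355e-06
  w_II·p_II = 0.43 × 0.442832 = 0.190418
  w_III·p_III = 0.35 × 0.208308 = 0.0729077
Evidence: 1.70355e-06 + 0.190418 + 0.0729077 = 0.263327
P(Component III | x) ≈ 0.2769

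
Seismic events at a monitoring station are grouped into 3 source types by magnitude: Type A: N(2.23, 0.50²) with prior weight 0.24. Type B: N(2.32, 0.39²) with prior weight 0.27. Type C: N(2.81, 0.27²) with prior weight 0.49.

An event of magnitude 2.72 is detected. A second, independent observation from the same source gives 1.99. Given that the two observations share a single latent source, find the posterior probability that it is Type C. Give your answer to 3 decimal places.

Apply Bayes' rule: the posterior for each component is proportional to its prior times its likelihood at x.
Since both observations come from the same component, the likelihood for component k is f_k(x₁)·f_k(x₂).
  f_A = [(1/(0.50·√(2π)))·exp(−(2.72−2.23)²/(2·0.50²)) = 0.797885·exp(-0.48020) = 0.493619] × [0.711065] = 0.350995
  f_B = [(1/(0.39·√(2π)))·exp(−(2.72−2.32)²/(2·0.39²)) = 1.022929·exp(-0.52597) = 0.604533] × [0.715111] = 0.432308
  f_C = [(1/(0.27·√(2π)))·exp(−(2.72−2.81)²/(2·0.27²)) = 1.477564·exp(-0.05556) = 1.39772] × [0.014678] = 0.0205157
Weight by the priors:
  w_A·f_A = 0.24 × 0.350995 = 0.0842389
  w_B·f_B = 0.27 × 0.432308 = 0.116723
  w_C·f_C = 0.49 × 0.0205157 = 0.0100527
Denominator: 0.0842389 + 0.116723 + 0.0100527 = 0.211015
Responsibility of Type C: 0.0100527 / 0.211015 ≈ 0.048

0.048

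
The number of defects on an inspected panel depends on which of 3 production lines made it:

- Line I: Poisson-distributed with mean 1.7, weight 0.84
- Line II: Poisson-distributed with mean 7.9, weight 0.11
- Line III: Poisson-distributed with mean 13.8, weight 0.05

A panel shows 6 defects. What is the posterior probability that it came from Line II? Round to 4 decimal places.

Apply Bayes' rule: the posterior for each component is proportional to its prior times its likelihood at x.
Poisson probabilities:
  L_I = 0.00612436
  L_II = 0.125171
  L_III = 0.00974267
Unnormalised posteriors:
  π_I·L_I = 0.84 × 0.00612436 = 0.00514446
  π_II·L_II = 0.11 × 0.125171 = 0.0137688
  π_III·L_III = 0.05 × 0.00974267 = 0.000487134
Denominator: 0.00514446 + 0.0137688 + 0.000487134 = 0.0194004
P(Line II | data) = 0.0137688 / 0.0194004 ≈ 0.7097

0.7097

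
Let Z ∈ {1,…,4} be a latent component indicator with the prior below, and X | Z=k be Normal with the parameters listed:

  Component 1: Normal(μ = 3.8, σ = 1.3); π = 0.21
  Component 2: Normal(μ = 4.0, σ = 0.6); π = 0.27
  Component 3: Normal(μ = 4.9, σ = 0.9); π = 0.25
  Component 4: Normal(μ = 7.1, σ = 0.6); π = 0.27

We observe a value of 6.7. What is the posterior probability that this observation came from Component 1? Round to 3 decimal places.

The responsibility of component k is w_k f_k(x) divided by Σ_j w_j f_j(x).
Component likelihoods at x = 6.7:
  p_1 = (1/(1.3·√(2π)))·exp(−(6.7−3.8)²/(2·1.3²)) = 0.306879·exp(-2.48817) = 0.02549
  p_2 = (1/(0.6·√(2π)))·exp(−(6.7−4.0)²/(2·0.6²)) = 0.664904·exp(-10.12500) = 2.66396e-05
  p_3 = (1/(0.9·√(2π)))·exp(−(6.7−4.9)²/(2·0.9²)) = 0.443269·exp(-2.00000) = 0.05999
  p_4 = (1/(0.6·√(2π)))·exp(−(6.7−7.1)²/(2·0.6²)) = 0.664904·exp(-0.22222) = 0.532413
Weight by the priors:
  w_1·p_1 = 0.21 × 0.02549 = 0.0053529
  w_2·p_2 = 0.27 × 2.66396e-05 = 7.19268e-06
  w_3·p_3 = 0.25 × 0.05999 = 0.0149975
  w_4·p_4 = 0.27 × 0.532413 = 0.143752
Denominator: 0.0053529 + 7.19268e-06 + 0.0149975 + 0.143752 = 0.164109
P(Component 1 | the observation) = 0.0053529 / 0.164109 ≈ 0.033

0.033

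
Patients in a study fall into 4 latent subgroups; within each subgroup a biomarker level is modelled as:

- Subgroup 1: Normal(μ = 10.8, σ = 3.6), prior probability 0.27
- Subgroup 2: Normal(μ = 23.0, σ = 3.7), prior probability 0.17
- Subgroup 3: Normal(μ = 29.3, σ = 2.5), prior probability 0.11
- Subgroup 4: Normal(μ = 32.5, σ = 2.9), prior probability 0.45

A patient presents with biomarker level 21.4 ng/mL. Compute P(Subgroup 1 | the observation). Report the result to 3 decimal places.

0.023

By Bayes' theorem, P(k | x) = π_k f_k(x) / Σ_j π_j f_j(x).
Evaluate each component's likelihood at the observed value:
  p_1 = 0.00145209
  p_2 = 0.0981979
  p_3 = 0.00108299
  p_4 = 9.0618e-05
Unnormalised posteriors:
  π_1·p_1 = 0.27 × 0.00145209 = 0.000392065
  π_2·p_2 = 0.17 × 0.0981979 = 0.0166936
  π_3·p_3 = 0.11 × 0.00108299 = 0.000119129
  π_4·p_4 = 0.45 × 9.0618e-05 = 4.07781e-05
Marginal: 0.000392065 + 0.0166936 + 0.000119129 + 4.07781e-05 = 0.0172456
P(Subgroup 1 | 21.4 ng/mL) = 0.000392065 / 0.0172456 ≈ 0.023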